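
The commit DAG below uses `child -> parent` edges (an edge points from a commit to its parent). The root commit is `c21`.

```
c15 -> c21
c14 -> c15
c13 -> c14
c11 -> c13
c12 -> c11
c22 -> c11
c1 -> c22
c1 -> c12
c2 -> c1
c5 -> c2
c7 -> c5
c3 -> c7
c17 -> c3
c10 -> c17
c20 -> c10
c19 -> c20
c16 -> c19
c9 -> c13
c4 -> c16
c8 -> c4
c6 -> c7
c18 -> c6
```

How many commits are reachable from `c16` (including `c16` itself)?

17

Walking parent pointers from c16: reachable set = {c1, c10, c11, c12, c13, c14, c15, c16, c17, c19, c2, c20, c21, c22, c3, c5, c7}.
That is 17 commits.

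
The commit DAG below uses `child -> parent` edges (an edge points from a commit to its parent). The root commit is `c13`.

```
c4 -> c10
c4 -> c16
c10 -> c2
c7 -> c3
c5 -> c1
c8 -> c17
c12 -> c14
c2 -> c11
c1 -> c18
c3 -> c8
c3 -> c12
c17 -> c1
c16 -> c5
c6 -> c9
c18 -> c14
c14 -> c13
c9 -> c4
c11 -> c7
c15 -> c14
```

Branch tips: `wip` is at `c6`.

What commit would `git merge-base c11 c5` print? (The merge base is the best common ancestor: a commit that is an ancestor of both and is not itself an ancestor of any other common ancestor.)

c1

Ancestors of c11: {c1, c11, c12, c13, c14, c17, c18, c3, c7, c8}.
Ancestors of c5: {c1, c13, c14, c18, c5}.
Common ancestors: {c1, c13, c14, c18}.
Among these, c1 is not an ancestor of any other common ancestor — it is the merge base.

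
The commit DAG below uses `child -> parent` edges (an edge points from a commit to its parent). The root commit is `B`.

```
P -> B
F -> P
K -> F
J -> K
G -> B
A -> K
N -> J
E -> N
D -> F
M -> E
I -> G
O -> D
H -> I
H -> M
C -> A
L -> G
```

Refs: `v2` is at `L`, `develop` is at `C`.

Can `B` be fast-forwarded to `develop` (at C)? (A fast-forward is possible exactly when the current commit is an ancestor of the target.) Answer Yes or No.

A fast-forward from B to C is possible iff B is an ancestor of C.
Ancestors of C: {A, B, C, F, K, P}.
B is among them, so fast-forward is possible.

Yes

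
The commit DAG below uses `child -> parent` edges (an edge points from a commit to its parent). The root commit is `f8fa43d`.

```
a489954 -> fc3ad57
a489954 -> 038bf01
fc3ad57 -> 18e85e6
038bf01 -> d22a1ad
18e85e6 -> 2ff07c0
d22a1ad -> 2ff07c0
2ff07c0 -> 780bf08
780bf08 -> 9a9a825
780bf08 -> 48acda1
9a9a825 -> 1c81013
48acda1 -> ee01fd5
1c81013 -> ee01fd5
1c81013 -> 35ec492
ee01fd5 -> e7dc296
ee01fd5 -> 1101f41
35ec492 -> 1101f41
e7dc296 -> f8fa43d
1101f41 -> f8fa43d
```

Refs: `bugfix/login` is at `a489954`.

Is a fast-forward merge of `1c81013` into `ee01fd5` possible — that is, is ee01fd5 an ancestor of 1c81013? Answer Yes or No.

A fast-forward from ee01fd5 to 1c81013 is possible iff ee01fd5 is an ancestor of 1c81013.
Ancestors of 1c81013: {1101f41, 1c81013, 35ec492, e7dc296, ee01fd5, f8fa43d}.
ee01fd5 is among them, so fast-forward is possible.

Yes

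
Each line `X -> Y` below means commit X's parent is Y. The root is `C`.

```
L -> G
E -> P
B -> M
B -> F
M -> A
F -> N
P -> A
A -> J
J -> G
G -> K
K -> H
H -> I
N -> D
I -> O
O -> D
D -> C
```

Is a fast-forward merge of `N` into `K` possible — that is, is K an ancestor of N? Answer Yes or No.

A fast-forward from K to N is possible iff K is an ancestor of N.
Ancestors of N: {C, D, N}.
K is not among them, so fast-forward is not possible.

No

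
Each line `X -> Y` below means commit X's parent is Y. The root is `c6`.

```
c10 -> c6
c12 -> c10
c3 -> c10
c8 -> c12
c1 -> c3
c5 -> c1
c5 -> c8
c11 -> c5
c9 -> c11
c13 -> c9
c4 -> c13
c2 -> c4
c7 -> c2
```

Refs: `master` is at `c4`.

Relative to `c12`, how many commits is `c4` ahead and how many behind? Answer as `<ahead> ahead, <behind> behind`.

Reachable from c4: {c1, c10, c11, c12, c13, c3, c4, c5, c6, c8, c9}.
Reachable from c12: {c10, c12, c6}.
Only in c4's history (ahead): {c1, c11, c13, c3, c4, c5, c8, c9} — 8.
Only in c12's history (behind): {} — 0.

8 ahead, 0 behind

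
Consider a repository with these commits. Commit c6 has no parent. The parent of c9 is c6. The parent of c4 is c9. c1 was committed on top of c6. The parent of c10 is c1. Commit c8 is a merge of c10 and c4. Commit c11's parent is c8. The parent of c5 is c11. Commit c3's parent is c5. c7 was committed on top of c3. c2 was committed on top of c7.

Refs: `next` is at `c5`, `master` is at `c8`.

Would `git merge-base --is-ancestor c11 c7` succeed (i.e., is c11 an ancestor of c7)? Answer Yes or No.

Yes

Ancestors of c7 (commits reachable by following parents): {c1, c10, c11, c3, c4, c5, c6, c7, c8, c9}.
c11 is in that set, so it is an ancestor of c7.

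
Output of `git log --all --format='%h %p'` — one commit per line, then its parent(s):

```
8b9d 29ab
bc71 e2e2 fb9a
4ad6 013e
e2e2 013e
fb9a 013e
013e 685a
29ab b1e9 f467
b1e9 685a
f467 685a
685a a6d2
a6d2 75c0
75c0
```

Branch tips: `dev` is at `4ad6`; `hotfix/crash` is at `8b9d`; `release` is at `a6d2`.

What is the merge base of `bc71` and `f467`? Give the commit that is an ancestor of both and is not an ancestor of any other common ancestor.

Ancestors of bc71: {013e, 685a, 75c0, a6d2, bc71, e2e2, fb9a}.
Ancestors of f467: {685a, 75c0, a6d2, f467}.
Common ancestors: {685a, 75c0, a6d2}.
Among these, 685a is not an ancestor of any other common ancestor — it is the merge base.

685a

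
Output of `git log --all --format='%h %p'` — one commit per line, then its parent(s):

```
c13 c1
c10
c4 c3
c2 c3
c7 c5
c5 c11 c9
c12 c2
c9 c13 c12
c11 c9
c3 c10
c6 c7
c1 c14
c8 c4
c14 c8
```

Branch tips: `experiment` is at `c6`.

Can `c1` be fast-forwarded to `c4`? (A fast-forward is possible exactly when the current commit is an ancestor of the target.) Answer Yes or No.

A fast-forward from c1 to c4 is possible iff c1 is an ancestor of c4.
Ancestors of c4: {c10, c3, c4}.
c1 is not among them, so fast-forward is not possible.

No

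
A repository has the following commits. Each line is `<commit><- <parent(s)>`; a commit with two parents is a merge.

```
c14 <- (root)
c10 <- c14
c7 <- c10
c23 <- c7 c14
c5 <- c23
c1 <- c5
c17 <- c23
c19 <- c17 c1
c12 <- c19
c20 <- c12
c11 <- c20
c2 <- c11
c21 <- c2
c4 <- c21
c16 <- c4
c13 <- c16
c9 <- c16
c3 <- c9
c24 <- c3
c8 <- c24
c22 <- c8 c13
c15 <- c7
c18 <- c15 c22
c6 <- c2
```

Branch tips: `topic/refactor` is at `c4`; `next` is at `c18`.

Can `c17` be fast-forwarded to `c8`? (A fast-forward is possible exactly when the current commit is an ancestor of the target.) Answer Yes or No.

A fast-forward from c17 to c8 is possible iff c17 is an ancestor of c8.
Ancestors of c8: {c1, c10, c11, c12, c14, c16, c17, c19, c2, c20, c21, c23, c24, c3, c4, c5, c7, c8, c9}.
c17 is among them, so fast-forward is possible.

Yes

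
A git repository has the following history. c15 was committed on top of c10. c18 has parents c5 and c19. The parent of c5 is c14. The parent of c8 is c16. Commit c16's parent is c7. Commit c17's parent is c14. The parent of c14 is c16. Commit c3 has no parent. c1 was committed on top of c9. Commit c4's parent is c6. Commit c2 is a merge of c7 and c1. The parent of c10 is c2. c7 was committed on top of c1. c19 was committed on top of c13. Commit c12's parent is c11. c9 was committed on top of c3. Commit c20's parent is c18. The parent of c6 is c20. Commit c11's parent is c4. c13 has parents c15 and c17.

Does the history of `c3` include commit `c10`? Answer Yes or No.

Ancestors of c3: {c3}.
c10 is not in that set, so it is not an ancestor of c3.

No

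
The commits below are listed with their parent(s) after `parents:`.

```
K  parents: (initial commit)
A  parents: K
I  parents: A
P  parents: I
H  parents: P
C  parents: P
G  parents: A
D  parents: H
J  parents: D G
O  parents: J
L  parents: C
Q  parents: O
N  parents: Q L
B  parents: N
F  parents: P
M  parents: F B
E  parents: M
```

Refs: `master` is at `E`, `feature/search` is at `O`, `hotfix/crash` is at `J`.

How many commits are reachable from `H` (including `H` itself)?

Walking parent pointers from H: reachable set = {A, H, I, K, P}.
That is 5 commits.

5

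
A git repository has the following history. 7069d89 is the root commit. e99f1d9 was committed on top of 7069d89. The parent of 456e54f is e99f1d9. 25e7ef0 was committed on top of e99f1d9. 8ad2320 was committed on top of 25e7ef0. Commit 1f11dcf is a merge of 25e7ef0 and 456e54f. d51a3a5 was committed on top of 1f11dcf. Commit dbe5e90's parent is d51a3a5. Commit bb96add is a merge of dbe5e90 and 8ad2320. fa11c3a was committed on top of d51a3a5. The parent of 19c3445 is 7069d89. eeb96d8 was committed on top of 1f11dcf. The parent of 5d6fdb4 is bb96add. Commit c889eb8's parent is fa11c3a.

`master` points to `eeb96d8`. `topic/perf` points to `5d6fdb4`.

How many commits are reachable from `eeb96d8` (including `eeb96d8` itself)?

6

Walking parent pointers from eeb96d8: reachable set = {1f11dcf, 25e7ef0, 456e54f, 7069d89, e99f1d9, eeb96d8}.
That is 6 commits.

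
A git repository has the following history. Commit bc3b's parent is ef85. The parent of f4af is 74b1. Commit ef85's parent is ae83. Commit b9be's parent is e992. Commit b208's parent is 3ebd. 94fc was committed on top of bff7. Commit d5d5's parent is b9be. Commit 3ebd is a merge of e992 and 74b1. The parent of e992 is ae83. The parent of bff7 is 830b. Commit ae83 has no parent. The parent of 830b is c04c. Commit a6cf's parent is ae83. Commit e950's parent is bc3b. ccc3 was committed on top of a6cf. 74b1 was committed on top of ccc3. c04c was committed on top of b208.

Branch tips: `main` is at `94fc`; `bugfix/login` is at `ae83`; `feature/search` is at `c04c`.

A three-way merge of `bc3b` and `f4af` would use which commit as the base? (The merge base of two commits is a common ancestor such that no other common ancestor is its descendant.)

ae83

Ancestors of bc3b: {ae83, bc3b, ef85}.
Ancestors of f4af: {74b1, a6cf, ae83, ccc3, f4af}.
Common ancestors: {ae83}.
The only common ancestor is ae83, so it is the merge base.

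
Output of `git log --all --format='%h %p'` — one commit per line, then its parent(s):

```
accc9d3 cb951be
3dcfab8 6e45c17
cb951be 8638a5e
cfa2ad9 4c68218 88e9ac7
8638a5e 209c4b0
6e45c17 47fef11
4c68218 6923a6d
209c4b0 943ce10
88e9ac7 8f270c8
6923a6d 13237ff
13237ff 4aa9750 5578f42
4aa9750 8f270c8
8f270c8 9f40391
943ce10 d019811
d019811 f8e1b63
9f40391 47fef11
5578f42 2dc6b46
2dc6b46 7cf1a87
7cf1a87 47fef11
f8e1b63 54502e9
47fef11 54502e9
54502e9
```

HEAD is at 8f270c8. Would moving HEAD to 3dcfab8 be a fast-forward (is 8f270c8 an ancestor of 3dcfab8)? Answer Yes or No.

A fast-forward from 8f270c8 to 3dcfab8 is possible iff 8f270c8 is an ancestor of 3dcfab8.
Ancestors of 3dcfab8: {3dcfab8, 47fef11, 54502e9, 6e45c17}.
8f270c8 is not among them, so fast-forward is not possible.

No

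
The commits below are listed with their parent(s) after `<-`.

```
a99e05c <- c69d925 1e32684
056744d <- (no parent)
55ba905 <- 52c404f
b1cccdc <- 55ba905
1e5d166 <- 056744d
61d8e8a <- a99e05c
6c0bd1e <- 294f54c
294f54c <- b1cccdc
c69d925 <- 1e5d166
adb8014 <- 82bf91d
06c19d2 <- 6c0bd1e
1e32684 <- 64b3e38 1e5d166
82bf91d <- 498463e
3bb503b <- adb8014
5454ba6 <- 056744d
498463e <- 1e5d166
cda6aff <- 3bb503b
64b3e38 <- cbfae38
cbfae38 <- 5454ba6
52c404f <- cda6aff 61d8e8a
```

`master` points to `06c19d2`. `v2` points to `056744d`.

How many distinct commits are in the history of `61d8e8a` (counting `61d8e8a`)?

9

Walking parent pointers from 61d8e8a: reachable set = {056744d, 1e32684, 1e5d166, 5454ba6, 61d8e8a, 64b3e38, a99e05c, c69d925, cbfae38}.
That is 9 commits.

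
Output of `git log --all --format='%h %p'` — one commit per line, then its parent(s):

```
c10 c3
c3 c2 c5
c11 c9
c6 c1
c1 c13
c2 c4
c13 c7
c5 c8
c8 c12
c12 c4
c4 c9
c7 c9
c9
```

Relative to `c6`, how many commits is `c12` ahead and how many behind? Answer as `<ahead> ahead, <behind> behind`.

2 ahead, 4 behind

Reachable from c12: {c12, c4, c9}.
Reachable from c6: {c1, c13, c6, c7, c9}.
Only in c12's history (ahead): {c12, c4} — 2.
Only in c6's history (behind): {c1, c13, c6, c7} — 4.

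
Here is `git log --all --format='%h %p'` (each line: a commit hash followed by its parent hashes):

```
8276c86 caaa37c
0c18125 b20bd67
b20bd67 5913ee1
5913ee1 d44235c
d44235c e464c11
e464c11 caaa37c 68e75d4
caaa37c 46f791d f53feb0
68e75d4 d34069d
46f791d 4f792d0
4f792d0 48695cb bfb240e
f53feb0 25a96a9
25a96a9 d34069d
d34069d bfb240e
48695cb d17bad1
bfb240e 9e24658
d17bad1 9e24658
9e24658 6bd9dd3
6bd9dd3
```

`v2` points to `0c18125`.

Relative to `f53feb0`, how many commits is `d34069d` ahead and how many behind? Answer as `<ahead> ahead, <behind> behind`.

0 ahead, 2 behind

Reachable from d34069d: {6bd9dd3, 9e24658, bfb240e, d34069d}.
Reachable from f53feb0: {25a96a9, 6bd9dd3, 9e24658, bfb240e, d34069d, f53feb0}.
Only in d34069d's history (ahead): {} — 0.
Only in f53feb0's history (behind): {25a96a9, f53feb0} — 2.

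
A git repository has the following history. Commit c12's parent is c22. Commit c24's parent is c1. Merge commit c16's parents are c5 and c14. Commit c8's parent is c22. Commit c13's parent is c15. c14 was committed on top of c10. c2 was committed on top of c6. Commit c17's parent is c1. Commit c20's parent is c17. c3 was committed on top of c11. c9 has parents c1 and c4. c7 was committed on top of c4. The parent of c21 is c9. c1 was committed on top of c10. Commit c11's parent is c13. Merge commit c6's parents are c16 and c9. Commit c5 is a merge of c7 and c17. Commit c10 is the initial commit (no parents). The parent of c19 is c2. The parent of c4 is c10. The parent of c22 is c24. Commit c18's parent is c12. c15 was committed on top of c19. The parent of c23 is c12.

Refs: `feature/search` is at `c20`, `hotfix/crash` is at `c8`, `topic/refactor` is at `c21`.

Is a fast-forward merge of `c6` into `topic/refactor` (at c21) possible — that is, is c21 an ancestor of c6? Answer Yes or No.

A fast-forward from c21 to c6 is possible iff c21 is an ancestor of c6.
Ancestors of c6: {c1, c10, c14, c16, c17, c4, c5, c6, c7, c9}.
c21 is not among them, so fast-forward is not possible.

No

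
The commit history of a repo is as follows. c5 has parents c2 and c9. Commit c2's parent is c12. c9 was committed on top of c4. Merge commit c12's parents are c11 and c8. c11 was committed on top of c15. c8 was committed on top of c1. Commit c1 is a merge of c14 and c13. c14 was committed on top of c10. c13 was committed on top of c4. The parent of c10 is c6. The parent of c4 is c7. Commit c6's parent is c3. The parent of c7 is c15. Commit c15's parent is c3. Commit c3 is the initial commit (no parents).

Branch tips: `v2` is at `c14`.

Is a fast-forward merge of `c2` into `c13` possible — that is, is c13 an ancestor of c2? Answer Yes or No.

Yes

A fast-forward from c13 to c2 is possible iff c13 is an ancestor of c2.
Ancestors of c2: {c1, c10, c11, c12, c13, c14, c15, c2, c3, c4, c6, c7, c8}.
c13 is among them, so fast-forward is possible.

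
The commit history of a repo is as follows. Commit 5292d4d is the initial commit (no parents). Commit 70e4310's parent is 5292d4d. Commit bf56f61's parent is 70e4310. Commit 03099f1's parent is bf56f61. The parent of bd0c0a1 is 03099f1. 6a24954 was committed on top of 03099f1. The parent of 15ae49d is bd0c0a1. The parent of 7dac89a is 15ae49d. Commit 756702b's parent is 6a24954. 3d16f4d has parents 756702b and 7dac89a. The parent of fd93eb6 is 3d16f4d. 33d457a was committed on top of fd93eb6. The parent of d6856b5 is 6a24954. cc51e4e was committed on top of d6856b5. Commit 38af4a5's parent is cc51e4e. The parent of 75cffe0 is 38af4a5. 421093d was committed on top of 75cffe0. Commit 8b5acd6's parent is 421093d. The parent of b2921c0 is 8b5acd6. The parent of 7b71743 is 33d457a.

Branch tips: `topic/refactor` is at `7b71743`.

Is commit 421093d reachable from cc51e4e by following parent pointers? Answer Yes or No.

Ancestors of cc51e4e: {03099f1, 5292d4d, 6a24954, 70e4310, bf56f61, cc51e4e, d6856b5}.
421093d is not in that set, so it is not an ancestor of cc51e4e.

No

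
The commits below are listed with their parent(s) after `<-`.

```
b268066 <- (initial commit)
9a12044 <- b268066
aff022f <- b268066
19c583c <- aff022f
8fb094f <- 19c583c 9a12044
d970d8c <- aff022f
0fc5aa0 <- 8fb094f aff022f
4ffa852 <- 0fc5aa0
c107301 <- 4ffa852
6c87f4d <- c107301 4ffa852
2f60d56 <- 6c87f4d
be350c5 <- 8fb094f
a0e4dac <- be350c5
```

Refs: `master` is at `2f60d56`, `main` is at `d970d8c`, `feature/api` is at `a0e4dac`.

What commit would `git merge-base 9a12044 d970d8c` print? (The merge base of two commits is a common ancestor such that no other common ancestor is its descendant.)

b268066

Ancestors of 9a12044: {9a12044, b268066}.
Ancestors of d970d8c: {aff022f, b268066, d970d8c}.
Common ancestors: {b268066}.
The only common ancestor is b268066, so it is the merge base.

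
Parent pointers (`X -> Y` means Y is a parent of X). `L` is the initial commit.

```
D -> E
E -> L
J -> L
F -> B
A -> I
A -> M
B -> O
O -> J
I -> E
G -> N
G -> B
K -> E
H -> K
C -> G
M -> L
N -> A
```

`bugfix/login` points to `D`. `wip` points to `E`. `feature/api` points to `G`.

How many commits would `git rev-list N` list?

Walking parent pointers from N: reachable set = {A, E, I, L, M, N}.
That is 6 commits.

6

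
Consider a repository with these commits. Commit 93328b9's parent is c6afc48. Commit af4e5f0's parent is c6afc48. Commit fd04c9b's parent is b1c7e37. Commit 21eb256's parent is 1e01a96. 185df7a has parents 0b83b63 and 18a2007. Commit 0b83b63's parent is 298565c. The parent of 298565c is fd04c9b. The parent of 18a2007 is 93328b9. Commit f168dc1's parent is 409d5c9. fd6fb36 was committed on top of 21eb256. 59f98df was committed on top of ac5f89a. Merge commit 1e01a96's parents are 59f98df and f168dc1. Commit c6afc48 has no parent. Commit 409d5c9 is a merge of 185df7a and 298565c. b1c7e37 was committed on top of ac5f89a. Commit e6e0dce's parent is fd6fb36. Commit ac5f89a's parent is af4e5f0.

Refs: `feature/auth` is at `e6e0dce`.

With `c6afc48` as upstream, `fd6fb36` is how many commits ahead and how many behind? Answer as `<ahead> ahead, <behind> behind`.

15 ahead, 0 behind

Reachable from fd6fb36: {0b83b63, 185df7a, 18a2007, 1e01a96, 21eb256, 298565c, 409d5c9, 59f98df, 93328b9, ac5f89a, af4e5f0, b1c7e37, c6afc48, f168dc1, fd04c9b, fd6fb36}.
Reachable from c6afc48: {c6afc48}.
Only in fd6fb36's history (ahead): {0b83b63, 185df7a, 18a2007, 1e01a96, 21eb256, 298565c, 409d5c9, 59f98df, 93328b9, ac5f89a, af4e5f0, b1c7e37, f168dc1, fd04c9b, fd6fb36} — 15.
Only in c6afc48's history (behind): {} — 0.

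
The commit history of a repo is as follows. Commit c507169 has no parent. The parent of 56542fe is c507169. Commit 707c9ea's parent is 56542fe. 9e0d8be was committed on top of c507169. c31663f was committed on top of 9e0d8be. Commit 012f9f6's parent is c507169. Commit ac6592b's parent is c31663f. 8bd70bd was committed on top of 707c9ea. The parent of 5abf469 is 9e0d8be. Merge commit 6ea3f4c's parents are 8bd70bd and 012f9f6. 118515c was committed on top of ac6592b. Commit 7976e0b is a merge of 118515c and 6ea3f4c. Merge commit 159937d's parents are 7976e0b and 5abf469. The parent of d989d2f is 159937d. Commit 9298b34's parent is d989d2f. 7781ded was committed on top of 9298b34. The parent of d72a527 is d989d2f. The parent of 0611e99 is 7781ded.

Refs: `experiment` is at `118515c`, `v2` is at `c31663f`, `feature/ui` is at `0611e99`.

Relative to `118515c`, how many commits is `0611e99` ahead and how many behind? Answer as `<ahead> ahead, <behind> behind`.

Reachable from 0611e99: {012f9f6, 0611e99, 118515c, 159937d, 56542fe, 5abf469, 6ea3f4c, 707c9ea, 7781ded, 7976e0b, 8bd70bd, 9298b34, 9e0d8be, ac6592b, c31663f, c507169, d989d2f}.
Reachable from 118515c: {118515c, 9e0d8be, ac6592b, c31663f, c507169}.
Only in 0611e99's history (ahead): {012f9f6, 0611e99, 159937d, 56542fe, 5abf469, 6ea3f4c, 707c9ea, 7781ded, 7976e0b, 8bd70bd, 9298b34, d989d2f} — 12.
Only in 118515c's history (behind): {} — 0.

12 ahead, 0 behind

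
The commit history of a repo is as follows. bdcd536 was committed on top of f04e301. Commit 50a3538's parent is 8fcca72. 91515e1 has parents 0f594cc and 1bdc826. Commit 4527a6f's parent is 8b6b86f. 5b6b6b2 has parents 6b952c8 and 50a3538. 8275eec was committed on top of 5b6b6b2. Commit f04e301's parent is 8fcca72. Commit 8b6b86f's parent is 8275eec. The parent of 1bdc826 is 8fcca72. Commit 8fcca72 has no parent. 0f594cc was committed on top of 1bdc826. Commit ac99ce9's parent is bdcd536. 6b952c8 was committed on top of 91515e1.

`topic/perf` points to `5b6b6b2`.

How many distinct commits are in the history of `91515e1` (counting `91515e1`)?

4

Walking parent pointers from 91515e1: reachable set = {0f594cc, 1bdc826, 8fcca72, 91515e1}.
That is 4 commits.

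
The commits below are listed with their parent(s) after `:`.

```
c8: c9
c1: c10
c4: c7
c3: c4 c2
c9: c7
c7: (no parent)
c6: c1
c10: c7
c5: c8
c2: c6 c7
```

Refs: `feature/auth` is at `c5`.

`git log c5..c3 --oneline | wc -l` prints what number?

Reachable from c3: {c1, c10, c2, c3, c4, c6, c7}.
Reachable from c5: {c5, c7, c8, c9}.
In c3's history but not c5's: {c1, c10, c2, c3, c4, c6} — 6 commits.

6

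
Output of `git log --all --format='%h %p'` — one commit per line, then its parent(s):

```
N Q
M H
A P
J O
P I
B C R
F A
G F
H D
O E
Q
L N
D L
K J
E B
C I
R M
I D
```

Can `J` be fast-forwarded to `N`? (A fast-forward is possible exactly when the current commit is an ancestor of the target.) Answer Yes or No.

A fast-forward from J to N is possible iff J is an ancestor of N.
Ancestors of N: {N, Q}.
J is not among them, so fast-forward is not possible.

No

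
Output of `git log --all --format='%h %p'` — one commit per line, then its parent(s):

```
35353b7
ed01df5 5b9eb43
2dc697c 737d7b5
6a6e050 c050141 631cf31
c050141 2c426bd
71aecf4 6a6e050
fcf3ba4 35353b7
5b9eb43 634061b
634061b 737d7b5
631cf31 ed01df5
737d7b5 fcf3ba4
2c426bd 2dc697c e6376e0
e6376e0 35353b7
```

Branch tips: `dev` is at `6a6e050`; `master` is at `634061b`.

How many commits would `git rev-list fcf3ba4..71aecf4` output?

Reachable from 71aecf4: {2c426bd, 2dc697c, 35353b7, 5b9eb43, 631cf31, 634061b, 6a6e050, 71aecf4, 737d7b5, c050141, e6376e0, ed01df5, fcf3ba4}.
Reachable from fcf3ba4: {35353b7, fcf3ba4}.
In 71aecf4's history but not fcf3ba4's: {2c426bd, 2dc697c, 5b9eb43, 631cf31, 634061b, 6a6e050, 71aecf4, 737d7b5, c050141, e6376e0, ed01df5} — 11 commits.

11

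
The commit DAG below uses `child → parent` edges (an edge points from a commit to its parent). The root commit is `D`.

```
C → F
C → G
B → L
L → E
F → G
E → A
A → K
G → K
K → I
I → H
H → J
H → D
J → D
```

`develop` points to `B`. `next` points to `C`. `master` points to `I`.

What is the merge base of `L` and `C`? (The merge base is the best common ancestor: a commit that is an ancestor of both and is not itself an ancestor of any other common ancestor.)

Ancestors of L: {A, D, E, H, I, J, K, L}.
Ancestors of C: {C, D, F, G, H, I, J, K}.
Common ancestors: {D, H, I, J, K}.
Among these, K is not an ancestor of any other common ancestor — it is the merge base.

K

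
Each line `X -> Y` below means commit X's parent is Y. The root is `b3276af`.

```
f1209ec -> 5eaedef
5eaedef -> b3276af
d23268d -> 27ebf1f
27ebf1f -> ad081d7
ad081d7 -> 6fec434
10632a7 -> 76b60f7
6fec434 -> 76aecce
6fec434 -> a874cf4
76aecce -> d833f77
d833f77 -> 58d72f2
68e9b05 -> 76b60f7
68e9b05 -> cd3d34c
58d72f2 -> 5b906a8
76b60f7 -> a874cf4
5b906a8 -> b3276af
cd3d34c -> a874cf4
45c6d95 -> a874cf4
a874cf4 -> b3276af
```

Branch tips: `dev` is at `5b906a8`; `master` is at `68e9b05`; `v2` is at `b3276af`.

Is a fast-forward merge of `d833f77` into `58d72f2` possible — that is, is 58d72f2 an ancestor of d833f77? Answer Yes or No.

A fast-forward from 58d72f2 to d833f77 is possible iff 58d72f2 is an ancestor of d833f77.
Ancestors of d833f77: {58d72f2, 5b906a8, b3276af, d833f77}.
58d72f2 is among them, so fast-forward is possible.

Yes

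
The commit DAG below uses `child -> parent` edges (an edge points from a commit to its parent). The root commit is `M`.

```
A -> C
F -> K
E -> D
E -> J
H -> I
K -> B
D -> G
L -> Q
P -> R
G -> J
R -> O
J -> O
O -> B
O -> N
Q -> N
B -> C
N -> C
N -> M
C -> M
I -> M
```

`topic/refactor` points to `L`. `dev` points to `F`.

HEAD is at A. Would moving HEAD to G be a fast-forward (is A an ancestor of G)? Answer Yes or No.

No

A fast-forward from A to G is possible iff A is an ancestor of G.
Ancestors of G: {B, C, G, J, M, N, O}.
A is not among them, so fast-forward is not possible.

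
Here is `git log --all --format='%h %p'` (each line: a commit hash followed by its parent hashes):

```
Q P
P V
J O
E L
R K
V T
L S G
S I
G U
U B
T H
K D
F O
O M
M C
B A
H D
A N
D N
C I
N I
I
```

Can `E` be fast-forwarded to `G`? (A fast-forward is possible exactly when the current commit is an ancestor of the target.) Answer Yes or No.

A fast-forward from E to G is possible iff E is an ancestor of G.
Ancestors of G: {A, B, G, I, N, U}.
E is not among them, so fast-forward is not possible.

No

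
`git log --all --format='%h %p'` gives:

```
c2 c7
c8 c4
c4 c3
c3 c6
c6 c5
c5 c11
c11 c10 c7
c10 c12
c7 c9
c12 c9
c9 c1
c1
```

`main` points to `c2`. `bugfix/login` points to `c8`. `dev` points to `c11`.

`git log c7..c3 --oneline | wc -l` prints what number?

Reachable from c3: {c1, c10, c11, c12, c3, c5, c6, c7, c9}.
Reachable from c7: {c1, c7, c9}.
In c3's history but not c7's: {c10, c11, c12, c3, c5, c6} — 6 commits.

6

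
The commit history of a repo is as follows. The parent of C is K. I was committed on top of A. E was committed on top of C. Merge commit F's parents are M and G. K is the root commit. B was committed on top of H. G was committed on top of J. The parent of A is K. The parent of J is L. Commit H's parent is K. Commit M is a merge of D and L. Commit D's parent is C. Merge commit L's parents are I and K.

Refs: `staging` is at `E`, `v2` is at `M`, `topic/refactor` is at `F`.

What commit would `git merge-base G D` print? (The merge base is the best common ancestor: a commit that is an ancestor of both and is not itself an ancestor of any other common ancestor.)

K

Ancestors of G: {A, G, I, J, K, L}.
Ancestors of D: {C, D, K}.
Common ancestors: {K}.
The only common ancestor is K, so it is the merge base.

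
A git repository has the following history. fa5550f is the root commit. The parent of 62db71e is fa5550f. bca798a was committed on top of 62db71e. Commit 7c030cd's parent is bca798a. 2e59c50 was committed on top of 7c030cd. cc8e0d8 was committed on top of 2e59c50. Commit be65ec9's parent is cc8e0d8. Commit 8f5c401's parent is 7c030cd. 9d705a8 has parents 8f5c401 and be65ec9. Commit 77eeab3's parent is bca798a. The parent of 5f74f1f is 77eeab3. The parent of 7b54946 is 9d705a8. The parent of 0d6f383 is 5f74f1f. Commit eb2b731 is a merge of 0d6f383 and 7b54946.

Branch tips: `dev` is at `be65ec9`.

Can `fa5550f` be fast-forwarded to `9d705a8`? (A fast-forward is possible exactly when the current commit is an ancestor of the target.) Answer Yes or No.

A fast-forward from fa5550f to 9d705a8 is possible iff fa5550f is an ancestor of 9d705a8.
Ancestors of 9d705a8: {2e59c50, 62db71e, 7c030cd, 8f5c401, 9d705a8, bca798a, be65ec9, cc8e0d8, fa5550f}.
fa5550f is among them, so fast-forward is possible.

Yes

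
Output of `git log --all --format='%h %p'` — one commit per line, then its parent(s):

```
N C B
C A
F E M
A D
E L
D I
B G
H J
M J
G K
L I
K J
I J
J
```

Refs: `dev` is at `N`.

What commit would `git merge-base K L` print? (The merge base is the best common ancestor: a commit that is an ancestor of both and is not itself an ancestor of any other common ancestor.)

Ancestors of K: {J, K}.
Ancestors of L: {I, J, L}.
Common ancestors: {J}.
The only common ancestor is J, so it is the merge base.

J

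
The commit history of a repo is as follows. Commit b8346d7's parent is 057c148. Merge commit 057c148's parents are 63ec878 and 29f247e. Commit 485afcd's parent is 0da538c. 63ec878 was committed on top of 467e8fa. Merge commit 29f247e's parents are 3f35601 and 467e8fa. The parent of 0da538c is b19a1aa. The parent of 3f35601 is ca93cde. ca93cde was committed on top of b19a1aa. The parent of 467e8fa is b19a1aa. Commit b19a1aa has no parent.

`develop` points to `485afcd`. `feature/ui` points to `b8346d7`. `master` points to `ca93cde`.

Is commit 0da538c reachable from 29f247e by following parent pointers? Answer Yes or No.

No

Ancestors of 29f247e: {29f247e, 3f35601, 467e8fa, b19a1aa, ca93cde}.
0da538c is not in that set, so it is not an ancestor of 29f247e.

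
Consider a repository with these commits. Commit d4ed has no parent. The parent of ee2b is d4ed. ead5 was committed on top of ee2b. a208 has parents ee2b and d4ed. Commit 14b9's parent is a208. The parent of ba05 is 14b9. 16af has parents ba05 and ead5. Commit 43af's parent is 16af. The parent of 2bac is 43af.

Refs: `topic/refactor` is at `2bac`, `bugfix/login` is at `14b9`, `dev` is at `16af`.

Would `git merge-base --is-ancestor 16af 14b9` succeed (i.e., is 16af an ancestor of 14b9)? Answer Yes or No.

Ancestors of 14b9: {14b9, a208, d4ed, ee2b}.
16af is not in that set, so it is not an ancestor of 14b9.

No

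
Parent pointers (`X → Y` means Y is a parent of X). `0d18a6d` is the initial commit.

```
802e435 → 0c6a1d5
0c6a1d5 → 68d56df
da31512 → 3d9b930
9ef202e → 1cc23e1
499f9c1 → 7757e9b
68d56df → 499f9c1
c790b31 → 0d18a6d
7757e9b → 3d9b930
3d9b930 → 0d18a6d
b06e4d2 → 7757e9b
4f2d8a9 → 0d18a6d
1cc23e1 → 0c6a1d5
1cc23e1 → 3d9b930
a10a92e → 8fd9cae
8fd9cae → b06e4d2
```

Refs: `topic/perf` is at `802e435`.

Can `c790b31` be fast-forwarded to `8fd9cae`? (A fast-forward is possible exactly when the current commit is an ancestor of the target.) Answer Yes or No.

No

A fast-forward from c790b31 to 8fd9cae is possible iff c790b31 is an ancestor of 8fd9cae.
Ancestors of 8fd9cae: {0d18a6d, 3d9b930, 7757e9b, 8fd9cae, b06e4d2}.
c790b31 is not among them, so fast-forward is not possible.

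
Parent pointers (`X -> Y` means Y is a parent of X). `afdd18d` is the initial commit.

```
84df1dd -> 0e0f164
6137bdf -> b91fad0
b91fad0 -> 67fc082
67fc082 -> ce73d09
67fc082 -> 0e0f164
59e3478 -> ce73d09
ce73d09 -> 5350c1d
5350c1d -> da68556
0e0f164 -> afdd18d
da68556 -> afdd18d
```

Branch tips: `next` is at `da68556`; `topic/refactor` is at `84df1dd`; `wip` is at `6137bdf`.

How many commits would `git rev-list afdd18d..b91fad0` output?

Reachable from b91fad0: {0e0f164, 5350c1d, 67fc082, afdd18d, b91fad0, ce73d09, da68556}.
Reachable from afdd18d: {afdd18d}.
In b91fad0's history but not afdd18d's: {0e0f164, 5350c1d, 67fc082, b91fad0, ce73d09, da68556} — 6 commits.

6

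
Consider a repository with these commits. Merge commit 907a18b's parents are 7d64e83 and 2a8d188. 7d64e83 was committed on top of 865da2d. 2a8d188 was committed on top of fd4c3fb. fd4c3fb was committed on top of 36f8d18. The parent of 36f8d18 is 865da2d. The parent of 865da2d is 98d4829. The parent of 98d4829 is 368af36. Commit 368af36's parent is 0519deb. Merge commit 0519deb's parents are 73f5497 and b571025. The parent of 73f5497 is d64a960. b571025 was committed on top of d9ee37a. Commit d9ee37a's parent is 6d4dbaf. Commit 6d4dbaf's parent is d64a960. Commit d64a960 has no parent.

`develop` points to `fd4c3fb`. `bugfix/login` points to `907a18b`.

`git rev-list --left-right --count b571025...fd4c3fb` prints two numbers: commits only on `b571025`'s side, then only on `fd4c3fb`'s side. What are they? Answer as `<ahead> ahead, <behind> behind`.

Reachable from b571025: {6d4dbaf, b571025, d64a960, d9ee37a}.
Reachable from fd4c3fb: {0519deb, 368af36, 36f8d18, 6d4dbaf, 73f5497, 865da2d, 98d4829, b571025, d64a960, d9ee37a, fd4c3fb}.
Only in b571025's history (ahead): {} — 0.
Only in fd4c3fb's history (behind): {0519deb, 368af36, 36f8d18, 73f5497, 865da2d, 98d4829, fd4c3fb} — 7.

0 ahead, 7 behind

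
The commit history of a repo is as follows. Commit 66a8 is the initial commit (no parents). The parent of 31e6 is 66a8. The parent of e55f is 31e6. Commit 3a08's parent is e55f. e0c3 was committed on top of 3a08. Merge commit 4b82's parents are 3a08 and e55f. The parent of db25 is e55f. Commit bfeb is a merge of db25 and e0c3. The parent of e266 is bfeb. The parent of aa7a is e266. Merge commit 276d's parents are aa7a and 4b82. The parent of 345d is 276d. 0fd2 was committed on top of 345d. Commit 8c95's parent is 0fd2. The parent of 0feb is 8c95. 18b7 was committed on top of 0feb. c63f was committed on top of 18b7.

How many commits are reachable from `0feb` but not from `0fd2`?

Reachable from 0feb: {0fd2, 0feb, 276d, 31e6, 345d, 3a08, 4b82, 66a8, 8c95, aa7a, bfeb, db25, e0c3, e266, e55f}.
Reachable from 0fd2: {0fd2, 276d, 31e6, 345d, 3a08, 4b82, 66a8, aa7a, bfeb, db25, e0c3, e266, e55f}.
In 0feb's history but not 0fd2's: {0feb, 8c95} — 2 commits.

2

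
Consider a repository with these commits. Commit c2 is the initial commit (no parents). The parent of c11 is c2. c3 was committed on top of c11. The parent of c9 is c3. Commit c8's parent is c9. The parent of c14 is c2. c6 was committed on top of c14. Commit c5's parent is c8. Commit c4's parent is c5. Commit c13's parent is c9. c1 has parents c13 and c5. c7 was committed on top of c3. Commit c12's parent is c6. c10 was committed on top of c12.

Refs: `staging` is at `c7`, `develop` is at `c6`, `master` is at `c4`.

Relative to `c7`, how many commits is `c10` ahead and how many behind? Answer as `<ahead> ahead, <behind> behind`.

Reachable from c10: {c10, c12, c14, c2, c6}.
Reachable from c7: {c11, c2, c3, c7}.
Only in c10's history (ahead): {c10, c12, c14, c6} — 4.
Only in c7's history (behind): {c11, c3, c7} — 3.

4 ahead, 3 behind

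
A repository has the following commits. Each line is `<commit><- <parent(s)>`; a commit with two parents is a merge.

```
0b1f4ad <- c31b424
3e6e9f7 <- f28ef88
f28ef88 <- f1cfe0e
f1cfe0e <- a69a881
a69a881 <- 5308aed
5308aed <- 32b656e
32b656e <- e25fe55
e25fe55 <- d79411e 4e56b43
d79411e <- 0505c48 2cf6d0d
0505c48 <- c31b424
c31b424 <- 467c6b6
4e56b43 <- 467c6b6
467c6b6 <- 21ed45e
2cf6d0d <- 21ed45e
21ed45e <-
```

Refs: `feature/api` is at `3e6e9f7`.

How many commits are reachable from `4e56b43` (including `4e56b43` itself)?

Walking parent pointers from 4e56b43: reachable set = {21ed45e, 467c6b6, 4e56b43}.
That is 3 commits.

3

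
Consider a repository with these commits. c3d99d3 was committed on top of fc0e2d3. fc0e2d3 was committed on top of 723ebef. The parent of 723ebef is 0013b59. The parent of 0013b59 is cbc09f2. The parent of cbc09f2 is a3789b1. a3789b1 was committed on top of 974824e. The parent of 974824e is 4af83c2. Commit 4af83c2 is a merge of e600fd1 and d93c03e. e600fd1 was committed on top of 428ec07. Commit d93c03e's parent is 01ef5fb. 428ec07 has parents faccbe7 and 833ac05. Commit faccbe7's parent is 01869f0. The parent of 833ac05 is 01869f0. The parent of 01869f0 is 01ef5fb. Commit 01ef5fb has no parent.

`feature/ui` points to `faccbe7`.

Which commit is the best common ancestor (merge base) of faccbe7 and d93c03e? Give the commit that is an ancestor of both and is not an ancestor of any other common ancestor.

Ancestors of faccbe7: {01869f0, 01ef5fb, faccbe7}.
Ancestors of d93c03e: {01ef5fb, d93c03e}.
Common ancestors: {01ef5fb}.
The only common ancestor is 01ef5fb, so it is the merge base.

01ef5fb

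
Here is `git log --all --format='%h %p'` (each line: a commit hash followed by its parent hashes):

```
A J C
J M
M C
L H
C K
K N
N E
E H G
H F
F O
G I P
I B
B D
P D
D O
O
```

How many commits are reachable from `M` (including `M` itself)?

13

Walking parent pointers from M: reachable set = {B, C, D, E, F, G, H, I, K, M, N, O, P}.
That is 13 commits.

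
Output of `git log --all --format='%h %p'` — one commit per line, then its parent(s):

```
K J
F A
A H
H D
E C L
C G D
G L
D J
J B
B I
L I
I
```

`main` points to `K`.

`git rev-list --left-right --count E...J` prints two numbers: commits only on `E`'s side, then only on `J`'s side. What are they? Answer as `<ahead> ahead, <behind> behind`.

5 ahead, 0 behind

Reachable from E: {B, C, D, E, G, I, J, L}.
Reachable from J: {B, I, J}.
Only in E's history (ahead): {C, D, E, G, L} — 5.
Only in J's history (behind): {} — 0.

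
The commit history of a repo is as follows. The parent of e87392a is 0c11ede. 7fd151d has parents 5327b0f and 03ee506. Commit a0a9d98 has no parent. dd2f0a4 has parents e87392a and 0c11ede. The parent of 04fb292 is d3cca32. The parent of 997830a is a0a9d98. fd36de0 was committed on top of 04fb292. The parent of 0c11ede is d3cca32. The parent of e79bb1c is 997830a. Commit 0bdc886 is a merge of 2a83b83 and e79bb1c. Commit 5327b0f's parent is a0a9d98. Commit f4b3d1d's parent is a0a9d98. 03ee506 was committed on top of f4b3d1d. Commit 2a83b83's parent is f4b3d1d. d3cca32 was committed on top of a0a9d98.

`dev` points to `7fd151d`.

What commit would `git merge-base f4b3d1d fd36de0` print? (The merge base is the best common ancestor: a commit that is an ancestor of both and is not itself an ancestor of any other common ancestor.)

Ancestors of f4b3d1d: {a0a9d98, f4b3d1d}.
Ancestors of fd36de0: {04fb292, a0a9d98, d3cca32, fd36de0}.
Common ancestors: {a0a9d98}.
The only common ancestor is a0a9d98, so it is the merge base.

a0a9d98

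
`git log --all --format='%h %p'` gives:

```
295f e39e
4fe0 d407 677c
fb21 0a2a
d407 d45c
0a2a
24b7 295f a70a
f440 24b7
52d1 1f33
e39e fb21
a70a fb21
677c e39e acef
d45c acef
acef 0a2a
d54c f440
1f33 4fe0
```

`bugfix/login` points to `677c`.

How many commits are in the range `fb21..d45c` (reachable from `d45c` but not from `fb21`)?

2

Reachable from d45c: {0a2a, acef, d45c}.
Reachable from fb21: {0a2a, fb21}.
In d45c's history but not fb21's: {acef, d45c} — 2 commits.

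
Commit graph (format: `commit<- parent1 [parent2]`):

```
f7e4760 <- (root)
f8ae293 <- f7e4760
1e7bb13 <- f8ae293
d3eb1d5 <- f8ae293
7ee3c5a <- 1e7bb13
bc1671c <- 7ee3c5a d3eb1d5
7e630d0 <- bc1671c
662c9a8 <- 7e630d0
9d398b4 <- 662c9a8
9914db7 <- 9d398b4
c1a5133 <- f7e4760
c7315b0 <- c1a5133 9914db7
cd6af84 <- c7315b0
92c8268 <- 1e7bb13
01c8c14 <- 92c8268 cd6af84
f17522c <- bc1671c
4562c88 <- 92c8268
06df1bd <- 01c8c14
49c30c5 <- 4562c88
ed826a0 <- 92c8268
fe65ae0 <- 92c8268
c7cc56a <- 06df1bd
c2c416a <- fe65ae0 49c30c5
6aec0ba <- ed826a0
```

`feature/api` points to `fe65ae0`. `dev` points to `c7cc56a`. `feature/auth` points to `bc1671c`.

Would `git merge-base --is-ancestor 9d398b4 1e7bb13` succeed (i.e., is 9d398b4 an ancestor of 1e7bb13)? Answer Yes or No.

Ancestors of 1e7bb13: {1e7bb13, f7e4760, f8ae293}.
9d398b4 is not in that set, so it is not an ancestor of 1e7bb13.

No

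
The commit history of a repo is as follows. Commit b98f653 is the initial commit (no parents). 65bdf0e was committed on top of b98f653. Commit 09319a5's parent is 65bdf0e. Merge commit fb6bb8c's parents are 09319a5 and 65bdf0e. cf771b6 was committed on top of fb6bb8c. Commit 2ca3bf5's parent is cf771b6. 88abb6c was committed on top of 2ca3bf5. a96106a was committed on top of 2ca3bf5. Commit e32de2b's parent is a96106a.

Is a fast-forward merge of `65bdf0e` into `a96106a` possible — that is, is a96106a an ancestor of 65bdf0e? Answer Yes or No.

No

A fast-forward from a96106a to 65bdf0e is possible iff a96106a is an ancestor of 65bdf0e.
Ancestors of 65bdf0e: {65bdf0e, b98f653}.
a96106a is not among them, so fast-forward is not possible.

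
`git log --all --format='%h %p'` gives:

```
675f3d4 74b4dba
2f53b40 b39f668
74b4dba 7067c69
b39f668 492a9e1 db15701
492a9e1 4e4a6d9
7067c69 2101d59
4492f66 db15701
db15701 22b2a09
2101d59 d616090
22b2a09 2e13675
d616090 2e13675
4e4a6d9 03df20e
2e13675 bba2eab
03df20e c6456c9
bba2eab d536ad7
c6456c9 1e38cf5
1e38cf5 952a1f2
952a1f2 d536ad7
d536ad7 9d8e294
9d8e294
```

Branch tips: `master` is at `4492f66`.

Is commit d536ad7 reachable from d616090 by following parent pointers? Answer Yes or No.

Yes

Ancestors of d616090 (commits reachable by following parents): {2e13675, 9d8e294, bba2eab, d536ad7, d616090}.
d536ad7 is in that set, so it is an ancestor of d616090.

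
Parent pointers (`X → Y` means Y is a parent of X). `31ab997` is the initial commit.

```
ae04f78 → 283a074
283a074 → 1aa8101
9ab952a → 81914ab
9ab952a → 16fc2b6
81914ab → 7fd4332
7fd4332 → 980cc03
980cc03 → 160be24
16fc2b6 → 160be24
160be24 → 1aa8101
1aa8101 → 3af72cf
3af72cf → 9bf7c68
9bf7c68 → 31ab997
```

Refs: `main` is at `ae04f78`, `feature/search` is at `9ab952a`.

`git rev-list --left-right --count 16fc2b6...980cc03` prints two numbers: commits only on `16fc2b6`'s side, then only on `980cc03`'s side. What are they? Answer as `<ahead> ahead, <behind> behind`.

Reachable from 16fc2b6: {160be24, 16fc2b6, 1aa8101, 31ab997, 3af72cf, 9bf7c68}.
Reachable from 980cc03: {160be24, 1aa8101, 31ab997, 3af72cf, 980cc03, 9bf7c68}.
Only in 16fc2b6's history (ahead): {16fc2b6} — 1.
Only in 980cc03's history (behind): {980cc03} — 1.

1 ahead, 1 behind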